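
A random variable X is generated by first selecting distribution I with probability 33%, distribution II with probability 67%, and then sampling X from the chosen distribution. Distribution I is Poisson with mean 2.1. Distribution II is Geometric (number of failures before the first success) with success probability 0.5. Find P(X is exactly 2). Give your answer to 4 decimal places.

0.1729

Conditional on each component, P(X = 2): I: 0.270016; II: 0.125.
By total probability, P(X = 2) = 0.33·0.270016 + 0.67·0.125 = 0.172855.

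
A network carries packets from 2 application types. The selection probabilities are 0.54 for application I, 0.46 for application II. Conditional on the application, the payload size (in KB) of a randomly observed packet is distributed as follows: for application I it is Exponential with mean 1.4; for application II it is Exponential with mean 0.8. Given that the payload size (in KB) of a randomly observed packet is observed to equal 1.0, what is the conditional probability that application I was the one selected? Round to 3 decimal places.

Likelihoods f(1.0 | ·): I: 0.349673; II: 0.358131.
Posterior ∝ prior × likelihood. Numerator for I: 0.54·0.349673 = 0.188823.
Normalizing constant: 0.54·0.349673 + 0.46·0.358131 = 0.353563.
P(I | observation) = 0.188823 / 0.353563 = 0.534057.

0.534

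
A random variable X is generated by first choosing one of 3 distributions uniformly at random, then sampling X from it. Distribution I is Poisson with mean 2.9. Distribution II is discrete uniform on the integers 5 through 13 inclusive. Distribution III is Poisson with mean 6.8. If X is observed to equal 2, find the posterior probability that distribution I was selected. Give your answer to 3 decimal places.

0.900

Likelihoods P(X=2 | ·): I: 0.231373; II: 0; III: 0.0257505.
Posterior ∝ prior × likelihood. Numerator for I: 0.333333·0.231373 = 0.0771242.
Normalizing constant: 0.333333·0.231373 + 0.333333·0 + 0.333333·0.0257505 = 0.0857077.
P(I | observation) = 0.0771242 / 0.0857077 = 0.899852.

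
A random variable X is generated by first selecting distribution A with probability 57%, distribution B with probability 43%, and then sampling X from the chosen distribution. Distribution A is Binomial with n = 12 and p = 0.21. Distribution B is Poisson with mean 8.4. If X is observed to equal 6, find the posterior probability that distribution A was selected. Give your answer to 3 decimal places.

0.189

Likelihoods P(X=6 | ·): A: 0.0192642; B: 0.109716.
Posterior ∝ prior × likelihood. Numerator for A: 0.57·0.0192642 = 0.0109806.
Normalizing constant: 0.57·0.0192642 + 0.43·0.109716 = 0.0581584.
P(A | observation) = 0.0109806 / 0.0581584 = 0.188805.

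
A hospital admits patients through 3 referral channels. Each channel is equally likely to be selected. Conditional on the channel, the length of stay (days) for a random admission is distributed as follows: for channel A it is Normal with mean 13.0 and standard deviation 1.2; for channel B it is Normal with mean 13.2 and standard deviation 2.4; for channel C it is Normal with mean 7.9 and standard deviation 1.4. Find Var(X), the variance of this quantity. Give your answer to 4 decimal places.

Per component, A: μ=13, E[X²]=170.44; B: μ=13.2, E[X²]=180; C: μ=7.9, E[X²]=64.37.
E[X] = 0.333333·13 + 0.333333·13.2 + 0.333333·7.9 = 11.3667.
E[X²] = 0.333333·170.44 + 0.333333·180 + 0.333333·64.37 = 138.27.
Var(X) = E[X²] − (E[X])² = 138.27 − 129.201 = 9.06889.

9.0689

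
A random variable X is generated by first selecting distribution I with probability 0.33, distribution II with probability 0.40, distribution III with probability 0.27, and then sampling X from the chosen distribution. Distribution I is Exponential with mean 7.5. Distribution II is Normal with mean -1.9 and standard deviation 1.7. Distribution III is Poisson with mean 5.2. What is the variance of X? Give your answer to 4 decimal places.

Per component, I: μ=7.5, E[X²]=112.5; II: μ=-1.9, E[X²]=6.5; III: μ=5.2, E[X²]=32.24.
E[X] = 0.33·7.5 + 0.4·-1.9 + 0.27·5.2 = 3.119.
E[X²] = 0.33·112.5 + 0.4·6.5 + 0.27·32.24 = 48.4298.
Var(X) = E[X²] − (E[X])² = 48.4298 − 9.72816 = 38.7016.

38.7016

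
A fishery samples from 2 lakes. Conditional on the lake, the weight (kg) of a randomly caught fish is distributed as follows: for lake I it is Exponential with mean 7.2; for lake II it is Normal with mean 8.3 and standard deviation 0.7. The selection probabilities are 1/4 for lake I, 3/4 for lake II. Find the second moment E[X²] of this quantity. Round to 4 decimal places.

For each component E[X²] = Var + (mean)², giving I: 103.68; II: 69.38.
Overall E[X²] = 0.25·103.68 + 0.75·69.38 = 77.955.

77.9550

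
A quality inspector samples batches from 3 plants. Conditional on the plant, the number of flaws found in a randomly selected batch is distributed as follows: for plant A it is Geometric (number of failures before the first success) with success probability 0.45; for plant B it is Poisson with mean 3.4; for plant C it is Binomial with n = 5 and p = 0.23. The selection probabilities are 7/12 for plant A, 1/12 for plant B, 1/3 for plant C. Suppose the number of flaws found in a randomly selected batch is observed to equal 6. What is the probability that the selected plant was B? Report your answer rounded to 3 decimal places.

0.451

Likelihoods P(X=6 | ·): A: 0.0124563; B: 0.0716044; C: 0.
Posterior ∝ prior × likelihood. Numerator for B: 0.0833333·0.0716044 = 0.00596703.
Normalizing constant: 0.583333·0.0124563 + 0.0833333·0.0716044 + 0.333333·0 = 0.0132332.
P(B | observation) = 0.00596703 / 0.0132332 = 0.450914.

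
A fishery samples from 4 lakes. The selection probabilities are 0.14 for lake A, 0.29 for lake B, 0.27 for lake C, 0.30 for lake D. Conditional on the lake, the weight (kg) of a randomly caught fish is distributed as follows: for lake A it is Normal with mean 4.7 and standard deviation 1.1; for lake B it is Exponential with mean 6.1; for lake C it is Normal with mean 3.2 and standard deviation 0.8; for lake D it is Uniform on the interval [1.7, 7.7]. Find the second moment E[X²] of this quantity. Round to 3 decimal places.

35.308

For each component E[X²] = Var + (mean)², giving A: 23.3; B: 74.42; C: 10.88; D: 25.09.
Overall E[X²] = 0.14·23.3 + 0.29·74.42 + 0.27·10.88 + 0.3·25.09 = 35.3084.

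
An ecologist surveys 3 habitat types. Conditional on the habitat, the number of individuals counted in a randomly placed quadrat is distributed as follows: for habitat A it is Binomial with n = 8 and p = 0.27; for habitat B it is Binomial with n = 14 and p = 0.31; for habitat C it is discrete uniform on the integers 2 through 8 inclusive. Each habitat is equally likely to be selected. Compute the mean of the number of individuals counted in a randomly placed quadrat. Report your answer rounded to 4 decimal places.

Component means — A: 2.16; B: 4.34; C: 5.
E[X] = 0.333333·2.16 + 0.333333·4.34 + 0.333333·5 = 3.83333.

3.8333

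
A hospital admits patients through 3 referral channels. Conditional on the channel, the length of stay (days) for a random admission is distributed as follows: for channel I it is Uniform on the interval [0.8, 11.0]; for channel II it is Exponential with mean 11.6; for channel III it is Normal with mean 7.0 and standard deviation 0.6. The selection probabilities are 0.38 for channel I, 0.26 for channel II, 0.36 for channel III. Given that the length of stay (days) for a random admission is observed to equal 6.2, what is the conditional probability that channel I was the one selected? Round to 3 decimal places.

Likelihoods f(6.2 | ·): I: 0.0980392; II: 0.0505149; III: 0.27335.
Posterior ∝ prior × likelihood. Numerator for I: 0.38·0.0980392 = 0.0372549.
Normalizing constant: 0.38·0.0980392 + 0.26·0.0505149 + 0.36·0.27335 = 0.148795.
P(I | observation) = 0.0372549 / 0.148795 = 0.250378.

0.250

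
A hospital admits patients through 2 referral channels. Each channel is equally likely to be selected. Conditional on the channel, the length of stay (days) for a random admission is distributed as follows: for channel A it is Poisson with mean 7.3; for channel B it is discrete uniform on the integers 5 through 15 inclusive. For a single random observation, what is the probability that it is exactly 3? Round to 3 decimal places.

Conditional on each channel, P(X = 3): A: 0.0437993; B: 0.
By total probability, P(X = 3) = 0.5·0.0437993 + 0.5·0 = 0.0218997.

0.022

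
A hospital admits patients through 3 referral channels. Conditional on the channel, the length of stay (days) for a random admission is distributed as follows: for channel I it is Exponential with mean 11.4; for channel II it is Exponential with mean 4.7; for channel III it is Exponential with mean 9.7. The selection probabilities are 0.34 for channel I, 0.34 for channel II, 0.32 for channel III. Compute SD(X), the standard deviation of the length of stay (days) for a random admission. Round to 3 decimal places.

Per component, I: μ=11.4, E[X²]=259.92; II: μ=4.7, E[X²]=44.18; III: μ=9.7, E[X²]=188.18.
E[X] = 0.34·11.4 + 0.34·4.7 + 0.32·9.7 = 8.578.
E[X²] = 0.34·259.92 + 0.34·44.18 + 0.32·188.18 = 163.612.
Var(X) = E[X²] − (E[X])² = 163.612 − 73.5821 = 90.0295.
SD(X) = √90.0295 = 9.48839.

9.488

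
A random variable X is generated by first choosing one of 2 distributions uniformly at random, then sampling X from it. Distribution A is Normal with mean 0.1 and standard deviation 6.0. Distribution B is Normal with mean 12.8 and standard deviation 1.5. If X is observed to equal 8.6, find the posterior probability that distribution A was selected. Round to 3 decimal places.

Likelihoods f(8.6 | ·): A: 0.0243757; B: 0.00527697.
Posterior ∝ prior × likelihood. Numerator for A: 0.5·0.0243757 = 0.0121878.
Normalizing constant: 0.5·0.0243757 + 0.5·0.00527697 = 0.0148263.
P(A | observation) = 0.0121878 / 0.0148263 = 0.82204.

0.822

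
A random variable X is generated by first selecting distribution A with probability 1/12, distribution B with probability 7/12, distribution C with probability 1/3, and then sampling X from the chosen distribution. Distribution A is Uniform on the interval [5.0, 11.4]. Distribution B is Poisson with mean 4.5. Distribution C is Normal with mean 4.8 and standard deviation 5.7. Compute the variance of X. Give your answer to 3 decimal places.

Per component, A: μ=8.2, E[X²]=70.6533; B: μ=4.5, E[X²]=24.75; C: μ=4.8, E[X²]=55.53.
E[X] = 0.0833333·8.2 + 0.583333·4.5 + 0.333333·4.8 = 4.90833.
E[X²] = 0.0833333·70.6533 + 0.583333·24.75 + 0.333333·55.53 = 38.8353.
Var(X) = E[X²] − (E[X])² = 38.8353 − 24.0917 = 14.7435.

14.744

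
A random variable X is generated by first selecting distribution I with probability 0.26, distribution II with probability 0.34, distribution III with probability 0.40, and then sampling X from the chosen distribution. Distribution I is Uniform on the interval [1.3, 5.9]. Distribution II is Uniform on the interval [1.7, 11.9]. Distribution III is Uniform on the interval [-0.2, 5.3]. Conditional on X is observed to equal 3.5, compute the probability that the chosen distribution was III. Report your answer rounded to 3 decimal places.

Likelihoods f(3.5 | ·): I: 0.217391; II: 0.0980392; III: 0.181818.
Posterior ∝ prior × likelihood. Numerator for III: 0.4·0.181818 = 0.0727273.
Normalizing constant: 0.26·0.217391 + 0.34·0.0980392 + 0.4·0.181818 = 0.162582.
P(III | observation) = 0.0727273 / 0.162582 = 0.447326.

0.447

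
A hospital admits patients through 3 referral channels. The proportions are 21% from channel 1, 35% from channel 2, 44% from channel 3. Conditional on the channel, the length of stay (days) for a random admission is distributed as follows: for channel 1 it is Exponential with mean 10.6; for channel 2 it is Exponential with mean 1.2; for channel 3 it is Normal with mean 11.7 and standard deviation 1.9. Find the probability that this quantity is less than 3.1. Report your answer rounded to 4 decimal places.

Conditional on each channel, P(X < 3.1): 1: 0.25357; 2: 0.924478; 3: 3.00104e-06.
By total probability, P(X < 3.1) = 0.21·0.25357 + 0.35·0.924478 + 0.44·3.00104e-06 = 0.376818.

0.3768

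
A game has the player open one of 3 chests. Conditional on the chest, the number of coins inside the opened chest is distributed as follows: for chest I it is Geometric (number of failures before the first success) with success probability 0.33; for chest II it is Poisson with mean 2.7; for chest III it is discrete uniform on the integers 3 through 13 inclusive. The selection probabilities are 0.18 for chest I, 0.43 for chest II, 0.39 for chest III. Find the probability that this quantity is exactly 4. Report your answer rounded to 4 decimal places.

0.1114

Conditional on each chest, P(X = 4): I: 0.0664987; II: 0.148816; III: 0.0909091.
By total probability, P(X = 4) = 0.18·0.0664987 + 0.43·0.148816 + 0.39·0.0909091 = 0.111415.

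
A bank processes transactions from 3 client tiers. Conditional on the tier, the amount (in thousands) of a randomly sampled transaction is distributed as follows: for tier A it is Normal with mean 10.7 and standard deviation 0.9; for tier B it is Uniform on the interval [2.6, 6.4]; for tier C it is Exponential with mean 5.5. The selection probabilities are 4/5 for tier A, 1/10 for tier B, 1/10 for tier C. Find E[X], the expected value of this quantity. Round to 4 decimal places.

9.5600

Component means — A: 10.7; B: 4.5; C: 5.5.
E[X] = 0.8·10.7 + 0.1·4.5 + 0.1·5.5 = 9.56.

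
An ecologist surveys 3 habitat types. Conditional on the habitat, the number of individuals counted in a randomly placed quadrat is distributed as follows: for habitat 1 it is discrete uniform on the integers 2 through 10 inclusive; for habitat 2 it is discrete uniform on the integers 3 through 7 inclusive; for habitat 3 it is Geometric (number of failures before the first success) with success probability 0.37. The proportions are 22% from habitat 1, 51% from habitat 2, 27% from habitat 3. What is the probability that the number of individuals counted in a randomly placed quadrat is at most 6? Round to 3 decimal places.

Conditional on each habitat, P(X ≤ 6): 1: 0.555556; 2: 0.8; 3: 0.96061.
By total probability, P(X ≤ 6) = 0.22·0.555556 + 0.51·0.8 + 0.27·0.96061 = 0.789587.

0.790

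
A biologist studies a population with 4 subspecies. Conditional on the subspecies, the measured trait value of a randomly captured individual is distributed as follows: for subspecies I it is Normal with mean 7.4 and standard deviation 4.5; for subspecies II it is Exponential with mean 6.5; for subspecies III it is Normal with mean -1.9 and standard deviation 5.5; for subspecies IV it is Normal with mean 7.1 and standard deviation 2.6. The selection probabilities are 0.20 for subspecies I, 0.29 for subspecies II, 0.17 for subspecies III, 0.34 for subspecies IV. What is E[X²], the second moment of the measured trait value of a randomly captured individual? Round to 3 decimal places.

64.701

For each component E[X²] = Var + (mean)², giving I: 75.01; II: 84.5; III: 33.86; IV: 57.17.
Overall E[X²] = 0.2·75.01 + 0.29·84.5 + 0.17·33.86 + 0.34·57.17 = 64.701.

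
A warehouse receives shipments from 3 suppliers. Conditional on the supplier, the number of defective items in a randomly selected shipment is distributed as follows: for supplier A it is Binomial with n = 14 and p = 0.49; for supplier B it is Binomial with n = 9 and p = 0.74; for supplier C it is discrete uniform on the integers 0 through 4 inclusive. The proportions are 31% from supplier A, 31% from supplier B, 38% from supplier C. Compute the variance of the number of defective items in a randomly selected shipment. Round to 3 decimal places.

7.726

Per component, A: μ=6.86, E[X²]=50.5582; B: μ=6.66, E[X²]=46.0872; C: μ=2, E[X²]=6.
E[X] = 0.31·6.86 + 0.31·6.66 + 0.38·2 = 4.9512.
E[X²] = 0.31·50.5582 + 0.31·46.0872 + 0.38·6 = 32.2401.
Var(X) = E[X²] − (E[X])² = 32.2401 − 24.5144 = 7.72569.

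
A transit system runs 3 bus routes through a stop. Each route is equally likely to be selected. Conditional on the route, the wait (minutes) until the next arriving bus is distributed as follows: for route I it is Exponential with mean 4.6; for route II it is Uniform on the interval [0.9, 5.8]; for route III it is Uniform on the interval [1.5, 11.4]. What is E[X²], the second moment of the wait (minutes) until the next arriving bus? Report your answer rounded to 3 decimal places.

35.104

For each component E[X²] = Var + (mean)², giving I: 42.32; II: 13.2233; III: 49.77.
Overall E[X²] = 0.333333·42.32 + 0.333333·13.2233 + 0.333333·49.77 = 35.1044.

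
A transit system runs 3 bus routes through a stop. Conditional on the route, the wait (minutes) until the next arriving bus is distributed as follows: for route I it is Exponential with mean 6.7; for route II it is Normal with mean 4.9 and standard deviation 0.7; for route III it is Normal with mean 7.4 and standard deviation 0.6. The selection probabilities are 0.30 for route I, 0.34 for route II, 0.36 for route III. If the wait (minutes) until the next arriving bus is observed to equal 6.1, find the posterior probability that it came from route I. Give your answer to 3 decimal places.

Likelihoods f(6.1 | ·): I: 0.0600513; II: 0.131119; III: 0.0635877.
Posterior ∝ prior × likelihood. Numerator for I: 0.3·0.0600513 = 0.0180154.
Normalizing constant: 0.3·0.0600513 + 0.34·0.131119 + 0.36·0.0635877 = 0.0854874.
P(I | observation) = 0.0180154 / 0.0854874 = 0.210738.

0.211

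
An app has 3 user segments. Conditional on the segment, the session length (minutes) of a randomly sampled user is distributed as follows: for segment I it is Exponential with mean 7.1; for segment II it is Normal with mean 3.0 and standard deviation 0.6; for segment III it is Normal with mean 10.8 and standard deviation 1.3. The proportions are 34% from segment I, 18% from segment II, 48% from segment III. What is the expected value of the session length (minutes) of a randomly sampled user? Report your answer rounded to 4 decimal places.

8.1380

Component means — I: 7.1; II: 3; III: 10.8.
E[X] = 0.34·7.1 + 0.18·3 + 0.48·10.8 = 8.138.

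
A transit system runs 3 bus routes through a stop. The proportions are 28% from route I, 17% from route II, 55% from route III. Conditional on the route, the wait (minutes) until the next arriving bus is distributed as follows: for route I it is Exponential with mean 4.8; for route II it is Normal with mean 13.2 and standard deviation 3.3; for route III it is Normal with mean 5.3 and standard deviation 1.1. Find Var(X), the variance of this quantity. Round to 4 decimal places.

Per component, I: μ=4.8, E[X²]=46.08; II: μ=13.2, E[X²]=185.13; III: μ=5.3, E[X²]=29.3.
E[X] = 0.28·4.8 + 0.17·13.2 + 0.55·5.3 = 6.503.
E[X²] = 0.28·46.08 + 0.17·185.13 + 0.55·29.3 = 60.4895.
Var(X) = E[X²] − (E[X])² = 60.4895 − 42.289 = 18.2005.

18.2005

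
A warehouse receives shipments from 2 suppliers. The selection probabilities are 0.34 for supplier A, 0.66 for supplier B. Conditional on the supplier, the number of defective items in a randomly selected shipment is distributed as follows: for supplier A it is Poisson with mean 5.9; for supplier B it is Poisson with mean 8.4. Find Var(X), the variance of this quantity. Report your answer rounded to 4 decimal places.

8.9525

Per component, A: μ=5.9, E[X²]=40.71; B: μ=8.4, E[X²]=78.96.
E[X] = 0.34·5.9 + 0.66·8.4 = 7.55.
E[X²] = 0.34·40.71 + 0.66·78.96 = 65.955.
Var(X) = E[X²] − (E[X])² = 65.955 − 57.0025 = 8.9525.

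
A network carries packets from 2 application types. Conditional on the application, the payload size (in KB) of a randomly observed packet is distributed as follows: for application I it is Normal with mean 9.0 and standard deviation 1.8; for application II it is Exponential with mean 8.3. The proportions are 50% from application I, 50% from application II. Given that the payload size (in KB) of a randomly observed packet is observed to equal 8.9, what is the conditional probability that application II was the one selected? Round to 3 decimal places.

0.157

Likelihoods f(8.9 | ·): I: 0.221293; II: 0.0412318.
Posterior ∝ prior × likelihood. Numerator for II: 0.5·0.0412318 = 0.0206159.
Normalizing constant: 0.5·0.221293 + 0.5·0.0412318 = 0.131262.
P(II | observation) = 0.0206159 / 0.131262 = 0.157059.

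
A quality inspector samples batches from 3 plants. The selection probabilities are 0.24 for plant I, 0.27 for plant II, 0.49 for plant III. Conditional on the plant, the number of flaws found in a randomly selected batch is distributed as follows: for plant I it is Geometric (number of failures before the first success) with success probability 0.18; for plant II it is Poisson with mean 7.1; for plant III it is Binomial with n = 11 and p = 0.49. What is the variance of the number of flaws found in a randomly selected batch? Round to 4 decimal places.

10.2263

Per component, I: μ=4.55556, E[X²]=46.0617; II: μ=7.1, E[X²]=57.51; III: μ=5.39, E[X²]=31.801.
E[X] = 0.24·4.55556 + 0.27·7.1 + 0.49·5.39 = 5.65143.
E[X²] = 0.24·46.0617 + 0.27·57.51 + 0.49·31.801 = 42.165.
Var(X) = E[X²] − (E[X])² = 42.165 − 31.9387 = 10.2263.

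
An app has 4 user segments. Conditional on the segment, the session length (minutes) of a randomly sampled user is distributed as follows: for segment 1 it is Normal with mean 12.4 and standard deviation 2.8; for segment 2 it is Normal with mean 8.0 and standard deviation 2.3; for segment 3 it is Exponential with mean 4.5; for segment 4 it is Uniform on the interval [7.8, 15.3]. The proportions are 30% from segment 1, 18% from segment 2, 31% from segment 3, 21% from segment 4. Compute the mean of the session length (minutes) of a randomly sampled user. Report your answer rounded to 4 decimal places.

8.9805

Component means — 1: 12.4; 2: 8; 3: 4.5; 4: 11.55.
E[X] = 0.3·12.4 + 0.18·8 + 0.31·4.5 + 0.21·11.55 = 8.9805.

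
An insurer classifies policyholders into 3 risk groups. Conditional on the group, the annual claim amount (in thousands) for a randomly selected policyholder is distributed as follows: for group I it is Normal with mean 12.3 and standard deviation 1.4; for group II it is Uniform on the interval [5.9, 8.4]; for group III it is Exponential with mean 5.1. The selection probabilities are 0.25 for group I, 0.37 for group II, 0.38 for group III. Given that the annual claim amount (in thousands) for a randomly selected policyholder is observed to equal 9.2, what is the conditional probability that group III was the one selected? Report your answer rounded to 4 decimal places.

Likelihoods f(9.2 | ·): I: 0.0245525; II: 0; III: 0.0322847.
Posterior ∝ prior × likelihood. Numerator for III: 0.38·0.0322847 = 0.0122682.
Normalizing constant: 0.25·0.0245525 + 0.37·0 + 0.38·0.0322847 = 0.0184063.
P(III | observation) = 0.0122682 / 0.0184063 = 0.666521.

0.6665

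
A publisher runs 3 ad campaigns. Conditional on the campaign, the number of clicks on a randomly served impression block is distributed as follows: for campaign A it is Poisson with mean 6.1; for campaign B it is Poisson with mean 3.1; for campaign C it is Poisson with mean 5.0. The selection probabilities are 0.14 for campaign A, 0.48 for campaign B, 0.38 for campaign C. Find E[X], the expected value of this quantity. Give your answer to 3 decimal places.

Component means — A: 6.1; B: 3.1; C: 5.
E[X] = 0.14·6.1 + 0.48·3.1 + 0.38·5 = 4.242.

4.242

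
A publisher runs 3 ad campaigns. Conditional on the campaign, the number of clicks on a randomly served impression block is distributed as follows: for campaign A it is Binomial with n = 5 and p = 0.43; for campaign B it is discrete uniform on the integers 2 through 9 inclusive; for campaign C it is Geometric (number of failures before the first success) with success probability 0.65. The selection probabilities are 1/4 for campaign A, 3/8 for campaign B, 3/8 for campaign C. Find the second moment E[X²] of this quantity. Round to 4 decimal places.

15.1939

For each component E[X²] = Var + (mean)², giving A: 5.848; B: 35.5; C: 1.11834.
Overall E[X²] = 0.25·5.848 + 0.375·35.5 + 0.375·1.11834 = 15.1939.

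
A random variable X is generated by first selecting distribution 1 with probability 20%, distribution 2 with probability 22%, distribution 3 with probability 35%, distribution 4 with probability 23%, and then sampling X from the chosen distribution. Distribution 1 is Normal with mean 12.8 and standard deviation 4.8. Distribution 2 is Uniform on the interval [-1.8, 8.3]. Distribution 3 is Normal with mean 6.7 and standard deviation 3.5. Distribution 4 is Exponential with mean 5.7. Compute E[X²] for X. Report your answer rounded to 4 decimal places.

76.5143

For each component E[X²] = Var + (mean)², giving 1: 186.88; 2: 19.0633; 3: 57.14; 4: 64.98.
Overall E[X²] = 0.2·186.88 + 0.22·19.0633 + 0.35·57.14 + 0.23·64.98 = 76.5143.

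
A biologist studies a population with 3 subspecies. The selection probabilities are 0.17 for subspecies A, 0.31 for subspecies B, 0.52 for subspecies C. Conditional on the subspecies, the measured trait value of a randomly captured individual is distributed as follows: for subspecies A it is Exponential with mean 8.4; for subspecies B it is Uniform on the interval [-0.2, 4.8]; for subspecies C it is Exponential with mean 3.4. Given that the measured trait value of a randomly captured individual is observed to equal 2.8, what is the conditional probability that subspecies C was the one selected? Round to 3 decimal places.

0.467

Likelihoods f(2.8 | ·): A: 0.0853013; B: 0.2; C: 0.129082.
Posterior ∝ prior × likelihood. Numerator for C: 0.52·0.129082 = 0.0671228.
Normalizing constant: 0.17·0.0853013 + 0.31·0.2 + 0.52·0.129082 = 0.143624.
P(C | observation) = 0.0671228 / 0.143624 = 0.467351.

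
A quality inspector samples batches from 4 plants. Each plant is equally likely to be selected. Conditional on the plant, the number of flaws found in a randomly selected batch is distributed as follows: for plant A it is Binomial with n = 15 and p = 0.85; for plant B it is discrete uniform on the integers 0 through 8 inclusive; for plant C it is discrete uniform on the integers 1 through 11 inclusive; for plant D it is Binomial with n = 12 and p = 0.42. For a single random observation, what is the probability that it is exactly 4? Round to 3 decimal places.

Conditional on each plant, P(X = 4): A: 6.16328e-07; B: 0.111111; C: 0.0909091; D: 0.197254.
By total probability, P(X = 4) = 0.25·6.16328e-07 + 0.25·0.111111 + 0.25·0.0909091 + 0.25·0.197254 = 0.0998188.

0.100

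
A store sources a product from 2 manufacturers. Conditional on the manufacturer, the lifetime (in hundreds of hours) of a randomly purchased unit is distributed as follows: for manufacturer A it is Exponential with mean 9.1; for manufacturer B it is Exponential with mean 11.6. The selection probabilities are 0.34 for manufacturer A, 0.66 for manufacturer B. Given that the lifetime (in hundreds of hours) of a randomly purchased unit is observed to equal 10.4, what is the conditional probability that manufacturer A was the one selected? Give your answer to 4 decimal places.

Likelihoods f(10.4 | ·): A: 0.0350447; B: 0.0351702.
Posterior ∝ prior × likelihood. Numerator for A: 0.34·0.0350447 = 0.0119152.
Normalizing constant: 0.34·0.0350447 + 0.66·0.0351702 = 0.0351275.
P(A | observation) = 0.0119152 / 0.0351275 = 0.339198.

0.3392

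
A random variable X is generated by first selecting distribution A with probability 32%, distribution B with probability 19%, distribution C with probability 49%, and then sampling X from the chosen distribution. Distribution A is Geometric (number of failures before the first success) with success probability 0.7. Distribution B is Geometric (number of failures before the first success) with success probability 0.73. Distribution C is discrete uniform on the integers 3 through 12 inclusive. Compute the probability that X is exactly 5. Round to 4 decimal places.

Conditional on each component, P(X = 5): A: 0.001701; B: 0.00104747; C: 0.1.
By total probability, P(X = 5) = 0.32·0.001701 + 0.19·0.00104747 + 0.49·0.1 = 0.0497433.

0.0497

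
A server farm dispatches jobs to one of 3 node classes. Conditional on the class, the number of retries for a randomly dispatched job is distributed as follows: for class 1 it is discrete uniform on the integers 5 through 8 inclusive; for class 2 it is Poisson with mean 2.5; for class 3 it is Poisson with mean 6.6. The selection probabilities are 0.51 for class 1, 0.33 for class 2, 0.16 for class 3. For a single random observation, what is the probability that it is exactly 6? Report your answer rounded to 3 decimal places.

0.162

Conditional on each class, P(X = 6): 1: 0.25; 2: 0.0278337; 3: 0.156166.
By total probability, P(X = 6) = 0.51·0.25 + 0.33·0.0278337 + 0.16·0.156166 = 0.161672.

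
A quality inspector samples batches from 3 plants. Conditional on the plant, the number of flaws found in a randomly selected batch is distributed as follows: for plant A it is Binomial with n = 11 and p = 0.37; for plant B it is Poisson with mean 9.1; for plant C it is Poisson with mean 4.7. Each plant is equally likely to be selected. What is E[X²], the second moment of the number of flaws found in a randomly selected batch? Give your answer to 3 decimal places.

For each component E[X²] = Var + (mean)², giving A: 19.129; B: 91.91; C: 26.79.
Overall E[X²] = 0.333333·19.129 + 0.333333·91.91 + 0.333333·26.79 = 45.943.

45.943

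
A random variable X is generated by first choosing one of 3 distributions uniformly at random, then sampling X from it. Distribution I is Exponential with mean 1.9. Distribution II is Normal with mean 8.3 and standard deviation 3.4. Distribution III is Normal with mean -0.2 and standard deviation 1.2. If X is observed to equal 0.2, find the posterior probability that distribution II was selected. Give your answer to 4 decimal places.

Likelihoods f(0.2 | ·): I: 0.47373; II: 0.00687051; III: 0.314486.
Posterior ∝ prior × likelihood. Numerator for II: 0.333333·0.00687051 = 0.00229017.
Normalizing constant: 0.333333·0.47373 + 0.333333·0.00687051 + 0.333333·0.314486 = 0.265029.
P(II | observation) = 0.00229017 / 0.265029 = 0.00864121.

0.0086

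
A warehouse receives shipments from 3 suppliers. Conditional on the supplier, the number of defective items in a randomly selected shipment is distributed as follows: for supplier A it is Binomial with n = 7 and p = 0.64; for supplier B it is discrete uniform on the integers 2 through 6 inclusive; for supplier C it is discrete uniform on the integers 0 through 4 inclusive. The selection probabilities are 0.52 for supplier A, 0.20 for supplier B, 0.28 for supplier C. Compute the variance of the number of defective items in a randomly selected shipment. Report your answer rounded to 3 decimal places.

Per component, A: μ=4.48, E[X²]=21.6832; B: μ=4, E[X²]=18; C: μ=2, E[X²]=6.
E[X] = 0.52·4.48 + 0.2·4 + 0.28·2 = 3.6896.
E[X²] = 0.52·21.6832 + 0.2·18 + 0.28·6 = 16.5553.
Var(X) = E[X²] − (E[X])² = 16.5553 − 13.6131 = 2.94212.

2.942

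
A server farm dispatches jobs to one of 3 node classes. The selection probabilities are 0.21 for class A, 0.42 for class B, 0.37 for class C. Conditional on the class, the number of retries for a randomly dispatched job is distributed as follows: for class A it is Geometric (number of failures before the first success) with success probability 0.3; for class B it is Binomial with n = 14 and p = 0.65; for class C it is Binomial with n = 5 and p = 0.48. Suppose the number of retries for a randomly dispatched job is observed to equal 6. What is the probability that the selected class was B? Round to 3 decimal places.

Likelihoods P(X=6 | ·): A: 0.0352947; B: 0.0510011; C: 0.
Posterior ∝ prior × likelihood. Numerator for B: 0.42·0.0510011 = 0.0214205.
Normalizing constant: 0.21·0.0352947 + 0.42·0.0510011 + 0.37·0 = 0.0288324.
P(B | observation) = 0.0214205 / 0.0288324 = 0.742932.

0.743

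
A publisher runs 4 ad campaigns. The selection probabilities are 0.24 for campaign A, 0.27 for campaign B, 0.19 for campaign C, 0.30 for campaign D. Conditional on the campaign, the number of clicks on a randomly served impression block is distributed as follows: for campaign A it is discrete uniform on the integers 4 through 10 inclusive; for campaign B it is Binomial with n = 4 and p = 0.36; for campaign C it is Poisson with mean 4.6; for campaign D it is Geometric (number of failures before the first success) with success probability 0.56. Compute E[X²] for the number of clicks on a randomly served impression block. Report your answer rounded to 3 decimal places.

For each component E[X²] = Var + (mean)², giving A: 53; B: 2.9952; C: 25.76; D: 2.02041.
Overall E[X²] = 0.24·53 + 0.27·2.9952 + 0.19·25.76 + 0.3·2.02041 = 19.0292.

19.029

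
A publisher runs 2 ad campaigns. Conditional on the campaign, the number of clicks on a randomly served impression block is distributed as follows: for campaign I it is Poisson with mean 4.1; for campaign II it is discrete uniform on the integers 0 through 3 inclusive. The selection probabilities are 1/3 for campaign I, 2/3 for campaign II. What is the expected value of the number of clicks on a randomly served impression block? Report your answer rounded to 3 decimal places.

Component means — I: 4.1; II: 1.5.
E[X] = 0.333333·4.1 + 0.666667·1.5 = 2.36667.

2.367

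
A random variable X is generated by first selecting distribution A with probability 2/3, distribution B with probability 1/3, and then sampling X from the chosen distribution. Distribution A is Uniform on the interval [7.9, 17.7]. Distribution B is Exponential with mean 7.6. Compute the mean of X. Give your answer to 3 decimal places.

Component means — A: 12.8; B: 7.6.
E[X] = 0.666667·12.8 + 0.333333·7.6 = 11.0667.

11.067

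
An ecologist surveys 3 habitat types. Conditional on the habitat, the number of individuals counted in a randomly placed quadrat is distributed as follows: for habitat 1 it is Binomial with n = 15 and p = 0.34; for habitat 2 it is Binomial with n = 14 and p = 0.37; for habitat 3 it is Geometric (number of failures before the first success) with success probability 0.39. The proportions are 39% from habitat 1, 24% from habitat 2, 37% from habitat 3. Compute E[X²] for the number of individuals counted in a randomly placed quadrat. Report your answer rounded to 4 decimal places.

For each component E[X²] = Var + (mean)², giving 1: 29.376; 2: 30.0958; 3: 6.45694.
Overall E[X²] = 0.39·29.376 + 0.24·30.0958 + 0.37·6.45694 = 21.0687.

21.0687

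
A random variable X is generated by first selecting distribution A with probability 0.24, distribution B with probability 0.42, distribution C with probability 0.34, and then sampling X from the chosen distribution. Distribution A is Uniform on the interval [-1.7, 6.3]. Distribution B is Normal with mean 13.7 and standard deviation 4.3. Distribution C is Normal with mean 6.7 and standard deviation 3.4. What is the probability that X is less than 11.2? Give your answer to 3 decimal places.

0.666

Conditional on each component, P(X < 11.2): A: 1; B: 0.280487; C: 0.90717.
By total probability, P(X < 11.2) = 0.24·1 + 0.42·0.280487 + 0.34·0.90717 = 0.666242.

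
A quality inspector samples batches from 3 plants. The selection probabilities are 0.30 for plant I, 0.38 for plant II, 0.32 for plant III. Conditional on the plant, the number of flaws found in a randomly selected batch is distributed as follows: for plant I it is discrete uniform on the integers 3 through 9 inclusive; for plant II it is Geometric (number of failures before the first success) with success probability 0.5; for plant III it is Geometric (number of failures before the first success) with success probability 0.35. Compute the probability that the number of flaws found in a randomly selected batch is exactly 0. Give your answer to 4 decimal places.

0.3020

Conditional on each plant, P(X = 0): I: 0; II: 0.5; III: 0.35.
By total probability, P(X = 0) = 0.3·0 + 0.38·0.5 + 0.32·0.35 = 0.302.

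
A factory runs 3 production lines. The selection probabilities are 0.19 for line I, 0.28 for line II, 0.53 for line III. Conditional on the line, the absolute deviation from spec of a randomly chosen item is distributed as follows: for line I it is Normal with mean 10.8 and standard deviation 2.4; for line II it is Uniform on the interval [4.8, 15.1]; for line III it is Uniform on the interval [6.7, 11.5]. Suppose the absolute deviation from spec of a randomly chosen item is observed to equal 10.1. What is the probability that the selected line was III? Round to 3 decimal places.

Likelihoods f(10.1 | ·): I: 0.159304; II: 0.0970874; III: 0.208333.
Posterior ∝ prior × likelihood. Numerator for III: 0.53·0.208333 = 0.110417.
Normalizing constant: 0.19·0.159304 + 0.28·0.0970874 + 0.53·0.208333 = 0.167869.
P(III | observation) = 0.110417 / 0.167869 = 0.657755.

0.658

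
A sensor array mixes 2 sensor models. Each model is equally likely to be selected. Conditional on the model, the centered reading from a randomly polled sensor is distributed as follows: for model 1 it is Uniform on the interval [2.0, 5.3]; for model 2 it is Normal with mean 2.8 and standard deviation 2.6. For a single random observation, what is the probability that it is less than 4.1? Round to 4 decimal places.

0.6639

Conditional on each model, P(X < 4.1): 1: 0.636364; 2: 0.691462.
By total probability, P(X < 4.1) = 0.5·0.636364 + 0.5·0.691462 = 0.663913.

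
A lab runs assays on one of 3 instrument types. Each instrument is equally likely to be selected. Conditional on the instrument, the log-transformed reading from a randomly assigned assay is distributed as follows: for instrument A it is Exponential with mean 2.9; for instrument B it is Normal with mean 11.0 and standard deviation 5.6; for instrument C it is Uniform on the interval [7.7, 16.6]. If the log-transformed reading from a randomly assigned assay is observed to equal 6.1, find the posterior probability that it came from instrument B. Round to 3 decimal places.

0.536

Likelihoods f(6.1 | ·): A: 0.042081; B: 0.0485812; C: 0.
Posterior ∝ prior × likelihood. Numerator for B: 0.333333·0.0485812 = 0.0161937.
Normalizing constant: 0.333333·0.042081 + 0.333333·0.0485812 + 0.333333·0 = 0.0302207.
P(B | observation) = 0.0161937 / 0.0302207 = 0.535849.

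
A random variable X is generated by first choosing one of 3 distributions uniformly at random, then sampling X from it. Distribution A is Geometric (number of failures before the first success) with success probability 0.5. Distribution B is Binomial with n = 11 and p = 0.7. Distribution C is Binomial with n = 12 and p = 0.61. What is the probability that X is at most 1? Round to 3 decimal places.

0.250

Conditional on each component, P(X ≤ 1): A: 0.75; B: 4.72392e-05; C: 0.000244774.
By total probability, P(X ≤ 1) = 0.333333·0.75 + 0.333333·4.72392e-05 + 0.333333·0.000244774 = 0.250097.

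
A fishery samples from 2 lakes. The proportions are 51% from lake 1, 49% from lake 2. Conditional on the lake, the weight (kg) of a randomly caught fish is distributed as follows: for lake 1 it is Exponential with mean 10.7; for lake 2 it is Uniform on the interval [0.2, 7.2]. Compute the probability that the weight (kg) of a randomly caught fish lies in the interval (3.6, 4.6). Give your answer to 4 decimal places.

0.1025

Conditional on each lake, P(3.6 < X < 4.6): 1: 0.0637327; 2: 0.142857.
By total probability, P(3.6 < X < 4.6) = 0.51·0.0637327 + 0.49·0.142857 = 0.102504.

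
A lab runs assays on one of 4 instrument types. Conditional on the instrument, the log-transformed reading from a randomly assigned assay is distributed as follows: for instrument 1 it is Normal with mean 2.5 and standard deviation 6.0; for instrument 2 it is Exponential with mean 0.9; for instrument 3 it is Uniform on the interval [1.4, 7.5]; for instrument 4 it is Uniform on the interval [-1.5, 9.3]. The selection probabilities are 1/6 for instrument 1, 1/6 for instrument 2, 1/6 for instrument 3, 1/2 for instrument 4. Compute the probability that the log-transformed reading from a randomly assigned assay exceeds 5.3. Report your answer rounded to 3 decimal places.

Conditional on each instrument, P(X > 5.3): 1: 0.320369; 2: 0.00277005; 3: 0.360656; 4: 0.37037.
By total probability, P(X > 5.3) = 0.166667·0.320369 + 0.166667·0.00277005 + 0.166667·0.360656 + 0.5·0.37037 = 0.299151.

0.299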